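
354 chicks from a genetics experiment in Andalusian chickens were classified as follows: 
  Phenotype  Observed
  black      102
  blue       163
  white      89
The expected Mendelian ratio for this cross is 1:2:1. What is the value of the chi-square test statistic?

The 1:2:1 ratio has 4 parts, so with N = 354 the expected counts are:
  black: 354 × 1/4 = 88.5
  blue: 354 × 2/4 = 177
  white: 354 × 1/4 = 88.5
χ² = Σ (O − E)² / E
  black: (102 − 88.5)² / 88.5 = 2.0593
  blue: (163 − 177)² / 177 = 1.1073
  white: (89 − 88.5)² / 88.5 = 0.0028
χ² = 2.0593 + 1.1073 + 0.0028 = 3.1694 ≈ 3.169

3.169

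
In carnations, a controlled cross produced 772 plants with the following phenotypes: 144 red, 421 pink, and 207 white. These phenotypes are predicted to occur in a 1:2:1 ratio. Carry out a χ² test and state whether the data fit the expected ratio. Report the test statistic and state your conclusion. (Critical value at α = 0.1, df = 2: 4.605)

Under the 1:2:1 hypothesis (Σ ratio = 4, N = 772):
  red: 772 × 1/4 = 193
  pink: 772 × 2/4 = 386
  white: 772 × 1/4 = 193
χ² = Σ (O − E)² / E
  red: (144 − 193)² / 193 = 12.4404
  pink: (421 − 386)² / 386 = 3.1736
  white: (207 − 193)² / 193 = 1.0155
χ² = 12.4404 + 3.1736 + 1.0155 = 16.6295 ≈ 16.630
Degrees of freedom = 3 − 1 = 2; critical value at α = 0.1 is 4.605.
Since 16.630 > 4.605, we reject the null hypothesis — the data do not fit the 1:2:1 ratio.

16.630; not consistent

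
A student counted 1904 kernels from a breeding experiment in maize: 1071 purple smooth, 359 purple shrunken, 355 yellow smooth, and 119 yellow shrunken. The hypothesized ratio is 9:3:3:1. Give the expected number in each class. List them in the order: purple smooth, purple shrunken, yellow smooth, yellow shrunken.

1071, 357, 357, 119

The 9:3:3:1 ratio has 16 parts, so with N = 1904 the expected counts are:
  purple smooth: 1904 × 9/16 = 1071
  purple shrunken: 1904 × 3/16 = 357
  yellow smooth: 1904 × 3/16 = 357
  yellow shrunken: 1904 × 1/16 = 119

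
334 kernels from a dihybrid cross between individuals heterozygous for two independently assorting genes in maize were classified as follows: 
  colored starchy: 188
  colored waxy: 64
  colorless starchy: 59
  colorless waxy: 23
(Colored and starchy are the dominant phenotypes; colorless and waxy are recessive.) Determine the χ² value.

0.456

A dihybrid F₂ with independent assortment and complete dominance at both loci gives a 9:3:3:1 phenotypic ratio.
Under the 9:3:3:1 hypothesis (Σ ratio = 16, N = 334):
  colored starchy: 334 × 9/16 = 187.875
  colored waxy: 334 × 3/16 = 62.625
  colorless starchy: 334 × 3/16 = 62.625
  colorless waxy: 334 × 1/16 = 20.875
χ² = Σ (O − E)² / E
  colored starchy: (188 − 187.875)² / 187.875 = 0.0001
  colored waxy: (64 − 62.625)² / 62.625 = 0.0302
  colorless starchy: (59 − 62.625)² / 62.625 = 0.2098
  colorless waxy: (23 − 20.875)² / 20.875 = 0.2163
χ² = 0.0001 + 0.0302 + 0.2098 + 0.2163 = 0.4564 ≈ 0.456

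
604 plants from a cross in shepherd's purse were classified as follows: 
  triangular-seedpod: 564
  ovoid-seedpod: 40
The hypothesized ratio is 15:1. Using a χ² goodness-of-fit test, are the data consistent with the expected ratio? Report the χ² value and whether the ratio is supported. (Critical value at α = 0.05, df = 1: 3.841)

Total ratio parts = 16. Expected numbers out of 604:
  triangular-seedpod: 604 × 15/16 = 566.25
  ovoid-seedpod: 604 × 1/16 = 37.75
χ² = Σ (O − E)² / E
  triangular-seedpod: (564 − 566.25)² / 566.25 = 0.0089
  ovoid-seedpod: (40 − 37.75)² / 37.75 = 0.1341
χ² = 0.0089 + 0.1341 = 0.143
Degrees of freedom = 2 − 1 = 1; critical value at α = 0.05 is 3.841.
Since 0.143 < 3.841, we fail to reject the null hypothesis — the data are consistent with the 15:1 ratio.

0.143; consistent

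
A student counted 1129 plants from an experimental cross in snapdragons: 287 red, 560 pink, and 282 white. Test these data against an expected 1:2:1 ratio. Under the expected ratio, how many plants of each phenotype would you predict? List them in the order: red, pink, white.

282.25, 564.5, 282.25

The 1:2:1 ratio has 4 parts, so with N = 1129 the expected counts are:
  red: 1129 × 1/4 = 282.25
  pink: 1129 × 2/4 = 564.5
  white: 1129 × 1/4 = 282.25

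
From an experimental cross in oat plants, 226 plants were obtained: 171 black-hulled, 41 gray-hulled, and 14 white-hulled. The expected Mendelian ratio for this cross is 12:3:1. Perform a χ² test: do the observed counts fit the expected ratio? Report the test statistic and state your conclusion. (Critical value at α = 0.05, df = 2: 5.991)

0.059; consistent

Total ratio parts = 16. Expected numbers out of 226:
  black-hulled: 226 × 12/16 = 169.5
  gray-hulled: 226 × 3/16 = 42.375
  white-hulled: 226 × 1/16 = 14.125
χ² = Σ (O − E)² / E
  black-hulled: (171 − 169.5)² / 169.5 = 0.0133
  gray-hulled: (41 − 42.375)² / 42.375 = 0.0446
  white-hulled: (14 − 14.125)² / 14.125 = 0.0011
χ² = 0.0133 + 0.0446 + 0.0011 = 0.059
Degrees of freedom = 3 − 1 = 2; critical value at α = 0.05 is 5.991.
Since 0.059 < 5.991, we fail to reject the null hypothesis — the data are consistent with the 12:3:1 ratio.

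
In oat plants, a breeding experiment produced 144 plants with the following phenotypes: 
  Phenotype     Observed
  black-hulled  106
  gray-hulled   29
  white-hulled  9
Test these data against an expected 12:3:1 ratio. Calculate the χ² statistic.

Total ratio parts = 16. Expected numbers out of 144:
  black-hulled: 144 × 12/16 = 108
  gray-hulled: 144 × 3/16 = 27
  white-hulled: 144 × 1/16 = 9
χ² = Σ (O − E)² / E
  black-hulled: (106 − 108)² / 108 = 0.0370
  gray-hulled: (29 − 27)² / 27 = 0.1481
  white-hulled: (9 − 9)² / 9 = 0.0000
χ² = 0.0370 + 0.1481 + 0.0000 = 0.1851 ≈ 0.185

0.185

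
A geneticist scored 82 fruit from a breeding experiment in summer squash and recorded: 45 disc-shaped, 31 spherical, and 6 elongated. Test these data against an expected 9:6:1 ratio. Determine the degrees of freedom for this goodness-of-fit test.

A goodness-of-fit test with 3 phenotype classes has df = 3 − 1 = 2.

2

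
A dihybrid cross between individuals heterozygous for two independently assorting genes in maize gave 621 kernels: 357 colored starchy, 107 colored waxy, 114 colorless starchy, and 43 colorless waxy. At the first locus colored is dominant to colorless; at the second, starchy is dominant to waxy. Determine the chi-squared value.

A dihybrid F₂ with independent assortment and complete dominance at both loci gives a 9:3:3:1 phenotypic ratio.
Expected counts for N = 621 under a 9:3:3:1 ratio (total parts = 16):
  colored starchy: 621 × 9/16 = 349.3125
  colored waxy: 621 × 3/16 = 116.4375
  colorless starchy: 621 × 3/16 = 116.4375
  colorless waxy: 621 × 1/16 = 38.8125
χ² = Σ (O − E)² / E
  colored starchy: (357 − 349.3125)² / 349.3125 = 0.1692
  colored waxy: (107 − 116.4375)² / 116.4375 = 0.7649
  colorless starchy: (114 − 116.4375)² / 116.4375 = 0.0510
  colorless waxy: (43 − 38.8125)² / 38.8125 = 0.4518
χ² = 0.1692 + 0.7649 + 0.0510 + 0.4518 = 1.4369 ≈ 1.437

1.437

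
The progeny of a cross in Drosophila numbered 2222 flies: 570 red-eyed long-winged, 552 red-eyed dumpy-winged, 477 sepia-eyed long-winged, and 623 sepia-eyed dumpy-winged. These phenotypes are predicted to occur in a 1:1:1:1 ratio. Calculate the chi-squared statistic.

Expected counts for N = 2222 under a 1:1:1:1 ratio (total parts = 4):
  red-eyed long-winged: 2222 × 1/4 = 555.5
  red-eyed dumpy-winged: 2222 × 1/4 = 555.5
  sepia-eyed long-winged: 2222 × 1/4 = 555.5
  sepia-eyed dumpy-winged: 2222 × 1/4 = 555.5
χ² = Σ (O − E)² / E
  red-eyed long-winged: (570 − 555.5)² / 555.5 = 0.3785
  red-eyed dumpy-winged: (552 − 555.5)² / 555.5 = 0.0221
  sepia-eyed long-winged: (477 − 555.5)² / 555.5 = 11.0932
  sepia-eyed dumpy-winged: (623 − 555.5)² / 555.5 = 8.2021
χ² = 0.3785 + 0.0221 + 11.0932 + 8.2021 = 19.6959 ≈ 19.696

19.696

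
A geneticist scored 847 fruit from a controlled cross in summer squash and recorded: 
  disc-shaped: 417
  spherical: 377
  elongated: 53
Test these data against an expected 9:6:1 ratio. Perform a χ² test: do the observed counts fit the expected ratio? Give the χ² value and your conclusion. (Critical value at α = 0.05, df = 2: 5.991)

18.514; not consistent

The 9:6:1 ratio has 16 parts, so with N = 847 the expected counts are:
  disc-shaped: 847 × 9/16 = 476.4375
  spherical: 847 × 6/16 = 317.625
  elongated: 847 × 1/16 = 52.9375
χ² = Σ (O − E)² / E
  disc-shaped: (417 − 476.4375)² / 476.4375 = 7.4151
  spherical: (377 − 317.625)² / 317.625 = 11.0992
  elongated: (53 − 52.9375)² / 52.9375 = 0.0001
χ² = 7.4151 + 11.0992 + 0.0001 = 18.5144 ≈ 18.514
Degrees of freedom = 3 − 1 = 2; critical value at α = 0.05 is 5.991.
Since 18.514 > 5.991, we reject the null hypothesis — the data do not fit the 9:6:1 ratio.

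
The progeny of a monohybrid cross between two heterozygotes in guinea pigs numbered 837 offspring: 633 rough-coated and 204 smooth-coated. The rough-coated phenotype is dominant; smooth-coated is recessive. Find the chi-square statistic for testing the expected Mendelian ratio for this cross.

0.176

For a monohybrid cross between heterozygotes with complete dominance, the expected phenotypic ratio is 3:1.
The 3:1 ratio has 4 parts, so with N = 837 the expected counts are:
  rough-coated: 837 × 3/4 = 627.75
  smooth-coated: 837 × 1/4 = 209.25
χ² = Σ (O − E)² / E
  rough-coated: (633 − 627.75)² / 627.75 = 0.0439
  smooth-coated: (204 − 209.25)² / 209.25 = 0.1317
χ² = 0.0439 + 0.1317 = 0.1756 ≈ 0.176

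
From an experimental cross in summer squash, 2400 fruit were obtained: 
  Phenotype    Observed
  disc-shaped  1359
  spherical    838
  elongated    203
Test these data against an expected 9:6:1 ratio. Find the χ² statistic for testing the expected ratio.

23.058

The 9:6:1 ratio has 16 parts, so with N = 2400 the expected counts are:
  disc-shaped: 2400 × 9/16 = 1350
  spherical: 2400 × 6/16 = 900
  elongated: 2400 × 1/16 = 150
χ² = Σ (O − E)² / E
  disc-shaped: (1359 − 1350)² / 1350 = 0.0600
  spherical: (838 − 900)² / 900 = 4.2711
  elongated: (203 − 150)² / 150 = 18.7267
χ² = 0.0600 + 4.2711 + 18.7267 = 23.0578 ≈ 23.058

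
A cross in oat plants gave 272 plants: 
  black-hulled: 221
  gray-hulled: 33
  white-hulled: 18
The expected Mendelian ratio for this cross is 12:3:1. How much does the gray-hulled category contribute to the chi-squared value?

Total ratio parts = 16. Expected numbers out of 272:
  black-hulled: 272 × 12/16 = 204
  gray-hulled: 272 × 3/16 = 51
  white-hulled: 272 × 1/16 = 17
Contribution of gray-hulled: (33 − 51)² / 51 = 6.3529

6.353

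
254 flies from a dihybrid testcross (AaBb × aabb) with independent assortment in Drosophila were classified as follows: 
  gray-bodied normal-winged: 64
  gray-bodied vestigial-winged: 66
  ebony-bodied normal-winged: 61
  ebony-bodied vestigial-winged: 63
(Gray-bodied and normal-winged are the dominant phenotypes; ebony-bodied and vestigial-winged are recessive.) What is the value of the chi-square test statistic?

A dihybrid testcross with independent assortment gives a 1:1:1:1 ratio.
Expected counts for N = 254 under a 1:1:1:1 ratio (total parts = 4):
  gray-bodied normal-winged: 254 × 1/4 = 63.5
  gray-bodied vestigial-winged: 254 × 1/4 = 63.5
  ebony-bodied normal-winged: 254 × 1/4 = 63.5
  ebony-bodied vestigial-winged: 254 × 1/4 = 63.5
χ² = Σ (O − E)² / E
  gray-bodied normal-winged: (64 − 63.5)² / 63.5 = 0.0039
  gray-bodied vestigial-winged: (66 − 63.5)² / 63.5 = 0.0984
  ebony-bodied normal-winged: (61 − 63.5)² / 63.5 = 0.0984
  ebony-bodied vestigial-winged: (63 − 63.5)² / 63.5 = 0.0039
χ² = 0.0039 + 0.0984 + 0.0984 + 0.0039 = 0.2046 ≈ 0.205

0.205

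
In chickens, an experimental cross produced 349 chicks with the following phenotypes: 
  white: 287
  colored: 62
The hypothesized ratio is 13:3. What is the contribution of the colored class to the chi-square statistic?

0.181

Expected counts for N = 349 under a 13:3 ratio (total parts = 16):
  white: 349 × 13/16 = 283.5625
  colored: 349 × 3/16 = 65.4375
Contribution of colored: (62 − 65.4375)² / 65.4375 = 0.1806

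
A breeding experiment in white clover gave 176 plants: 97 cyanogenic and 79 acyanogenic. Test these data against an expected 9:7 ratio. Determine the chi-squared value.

0.092

Expected counts for N = 176 under a 9:7 ratio (total parts = 16):
  cyanogenic: 176 × 9/16 = 99
  acyanogenic: 176 × 7/16 = 77
χ² = Σ (O − E)² / E
  cyanogenic: (97 − 99)² / 99 = 0.0404
  acyanogenic: (79 − 77)² / 77 = 0.0519
χ² = 0.0404 + 0.0519 = 0.0923 ≈ 0.092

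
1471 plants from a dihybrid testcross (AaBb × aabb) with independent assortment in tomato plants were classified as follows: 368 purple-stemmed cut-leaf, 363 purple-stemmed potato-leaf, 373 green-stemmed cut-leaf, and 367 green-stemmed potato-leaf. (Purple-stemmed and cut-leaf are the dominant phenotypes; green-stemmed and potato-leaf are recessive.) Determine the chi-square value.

A dihybrid testcross with independent assortment gives a 1:1:1:1 ratio.
Expected counts for N = 1471 under a 1:1:1:1 ratio (total parts = 4):
  purple-stemmed cut-leaf: 1471 × 1/4 = 367.75
  purple-stemmed potato-leaf: 1471 × 1/4 = 367.75
  green-stemmed cut-leaf: 1471 × 1/4 = 367.75
  green-stemmed potato-leaf: 1471 × 1/4 = 367.75
χ² = Σ (O − E)² / E
  purple-stemmed cut-leaf: (368 − 367.75)² / 367.75 = 0.0002
  purple-stemmed potato-leaf: (363 − 367.75)² / 367.75 = 0.0614
  green-stemmed cut-leaf: (373 − 367.75)² / 367.75 = 0.0749
  green-stemmed potato-leaf: (367 − 367.75)² / 367.75 = 0.0015
χ² = 0.0002 + 0.0614 + 0.0749 + 0.0015 = 0.138

0.138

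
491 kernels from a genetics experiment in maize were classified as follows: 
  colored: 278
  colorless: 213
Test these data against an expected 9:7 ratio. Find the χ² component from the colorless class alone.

Total ratio parts = 16. Expected numbers out of 491:
  colored: 491 × 9/16 = 276.1875
  colorless: 491 × 7/16 = 214.8125
Contribution of colorless: (213 − 214.8125)² / 214.8125 = 0.0153

0.015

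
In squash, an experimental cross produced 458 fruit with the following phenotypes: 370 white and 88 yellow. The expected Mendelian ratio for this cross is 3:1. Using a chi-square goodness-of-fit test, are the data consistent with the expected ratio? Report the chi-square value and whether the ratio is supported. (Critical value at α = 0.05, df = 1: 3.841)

Expected counts for N = 458 under a 3:1 ratio (total parts = 4):
  white: 458 × 3/4 = 343.5
  yellow: 458 × 1/4 = 114.5
χ² = Σ (O − E)² / E
  white: (370 − 343.5)² / 343.5 = 2.0444
  yellow: (88 − 114.5)² / 114.5 = 6.1332
χ² = 2.0444 + 6.1332 = 8.1776 ≈ 8.178
Degrees of freedom = 2 − 1 = 1; critical value at α = 0.05 is 3.841.
Since 8.178 > 3.841, we reject the null hypothesis — the data do not fit the 3:1 ratio.

8.178; not consistent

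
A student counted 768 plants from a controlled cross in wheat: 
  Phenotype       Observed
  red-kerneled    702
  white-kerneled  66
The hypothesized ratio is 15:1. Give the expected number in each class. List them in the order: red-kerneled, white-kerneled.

720, 48

Total ratio parts = 16. Expected numbers out of 768:
  red-kerneled: 768 × 15/16 = 720
  white-kerneled: 768 × 1/16 = 48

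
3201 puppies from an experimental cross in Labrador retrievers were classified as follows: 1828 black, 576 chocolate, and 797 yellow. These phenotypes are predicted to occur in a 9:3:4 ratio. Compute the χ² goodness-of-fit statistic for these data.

Expected counts for N = 3201 under a 9:3:4 ratio (total parts = 16):
  black: 3201 × 9/16 = 1800.5625
  chocolate: 3201 × 3/16 = 600.1875
  yellow: 3201 × 4/16 = 800.25
χ² = Σ (O − E)² / E
  black: (1828 − 1800.5625)² / 1800.5625 = 0.4181
  chocolate: (576 − 600.1875)² / 600.1875 = 0.9748
  yellow: (797 − 800.25)² / 800.25 = 0.0132
χ² = 0.4181 + 0.9748 + 0.0132 = 1.4061 ≈ 1.406

1.406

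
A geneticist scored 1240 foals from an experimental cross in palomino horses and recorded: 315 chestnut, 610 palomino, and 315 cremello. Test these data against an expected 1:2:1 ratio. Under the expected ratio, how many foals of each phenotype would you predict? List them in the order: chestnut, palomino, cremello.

Under the 1:2:1 hypothesis (Σ ratio = 4, N = 1240):
  chestnut: 1240 × 1/4 = 310
  palomino: 1240 × 2/4 = 620
  cremello: 1240 × 1/4 = 310

310, 620, 310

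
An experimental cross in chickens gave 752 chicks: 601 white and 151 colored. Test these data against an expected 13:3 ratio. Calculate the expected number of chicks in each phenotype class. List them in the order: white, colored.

The 13:3 ratio has 16 parts, so with N = 752 the expected counts are:
  white: 752 × 13/16 = 611
  colored: 752 × 3/16 = 141

611, 141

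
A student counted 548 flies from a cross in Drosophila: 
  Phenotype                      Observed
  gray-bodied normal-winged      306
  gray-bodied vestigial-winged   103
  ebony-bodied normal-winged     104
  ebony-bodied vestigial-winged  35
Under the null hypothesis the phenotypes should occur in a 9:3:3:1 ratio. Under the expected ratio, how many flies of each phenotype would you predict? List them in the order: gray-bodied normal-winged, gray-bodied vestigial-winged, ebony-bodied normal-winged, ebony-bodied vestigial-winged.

Expected counts for N = 548 under a 9:3:3:1 ratio (total parts = 16):
  gray-bodied normal-winged: 548 × 9/16 = 308.25
  gray-bodied vestigial-winged: 548 × 3/16 = 102.75
  ebony-bodied normal-winged: 548 × 3/16 = 102.75
  ebony-bodied vestigial-winged: 548 × 1/16 = 34.25

308.25, 102.75, 102.75, 34.25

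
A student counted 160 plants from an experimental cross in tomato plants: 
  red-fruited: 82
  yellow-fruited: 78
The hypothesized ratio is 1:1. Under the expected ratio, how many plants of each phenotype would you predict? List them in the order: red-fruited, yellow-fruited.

80, 80

Total ratio parts = 2. Expected numbers out of 160:
  red-fruited: 160 × 1/2 = 80
  yellow-fruited: 160 × 1/2 = 80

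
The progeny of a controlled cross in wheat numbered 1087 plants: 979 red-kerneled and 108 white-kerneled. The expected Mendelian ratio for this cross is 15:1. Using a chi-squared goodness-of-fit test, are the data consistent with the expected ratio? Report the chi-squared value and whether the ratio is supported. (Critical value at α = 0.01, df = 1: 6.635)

25.200; not consistent

The 15:1 ratio has 16 parts, so with N = 1087 the expected counts are:
  red-kerneled: 1087 × 15/16 = 1019.0625
  white-kerneled: 1087 × 1/16 = 67.9375
χ² = Σ (O − E)² / E
  red-kerneled: (979 − 1019.0625)² / 1019.0625 = 1.5750
  white-kerneled: (108 − 67.9375)² / 67.9375 = 23.6247
χ² = 1.5750 + 23.6247 = 25.1997 ≈ 25.200
Degrees of freedom = 2 − 1 = 1; critical value at α = 0.01 is 6.635.
Since 25.200 > 6.635, we reject the null hypothesis — the data do not fit the 15:1 ratio.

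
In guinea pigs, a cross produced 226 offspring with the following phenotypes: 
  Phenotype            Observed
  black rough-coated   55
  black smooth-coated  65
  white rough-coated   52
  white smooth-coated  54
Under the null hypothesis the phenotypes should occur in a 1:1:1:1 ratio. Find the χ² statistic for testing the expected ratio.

Under the 1:1:1:1 hypothesis (Σ ratio = 4, N = 226):
  black rough-coated: 226 × 1/4 = 56.5
  black smooth-coated: 226 × 1/4 = 56.5
  white rough-coated: 226 × 1/4 = 56.5
  white smooth-coated: 226 × 1/4 = 56.5
χ² = Σ (O − E)² / E
  black rough-coated: (55 − 56.5)² / 56.5 = 0.0398
  black smooth-coated: (65 − 56.5)² / 56.5 = 1.2788
  white rough-coated: (52 − 56.5)² / 56.5 = 0.3584
  white smooth-coated: (54 − 56.5)² / 56.5 = 0.1106
χ² = 0.0398 + 1.2788 + 0.3584 + 0.1106 = 1.7876 ≈ 1.788

1.788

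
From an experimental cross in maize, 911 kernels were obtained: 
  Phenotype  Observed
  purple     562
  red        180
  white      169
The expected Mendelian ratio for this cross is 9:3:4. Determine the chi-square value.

Under the 9:3:4 hypothesis (Σ ratio = 16, N = 911):
  purple: 911 × 9/16 = 512.4375
  red: 911 × 3/16 = 170.8125
  white: 911 × 4/16 = 227.75
χ² = Σ (O − E)² / E
  purple: (562 − 512.4375)² / 512.4375 = 4.7936
  red: (180 − 170.8125)² / 170.8125 = 0.4942
  white: (169 − 227.75)² / 227.75 = 15.1550
χ² = 4.7936 + 0.4942 + 15.1550 = 20.4428 ≈ 20.443

20.443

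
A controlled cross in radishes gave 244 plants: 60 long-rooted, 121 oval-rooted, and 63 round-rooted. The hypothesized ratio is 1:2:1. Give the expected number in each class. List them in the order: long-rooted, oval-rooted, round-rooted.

61, 122, 61

The 1:2:1 ratio has 4 parts, so with N = 244 the expected counts are:
  long-rooted: 244 × 1/4 = 61
  oval-rooted: 244 × 2/4 = 122
  round-rooted: 244 × 1/4 = 61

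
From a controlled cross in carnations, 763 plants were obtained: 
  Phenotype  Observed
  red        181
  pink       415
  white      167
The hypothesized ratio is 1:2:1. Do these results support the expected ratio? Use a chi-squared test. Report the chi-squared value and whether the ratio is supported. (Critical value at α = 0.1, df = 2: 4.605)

Total ratio parts = 4. Expected numbers out of 763:
  red: 763 × 1/4 = 190.75
  pink: 763 × 2/4 = 381.5
  white: 763 × 1/4 = 190.75
χ² = Σ (O − E)² / E
  red: (181 − 190.75)² / 190.75 = 0.4984
  pink: (415 − 381.5)² / 381.5 = 2.9417
  white: (167 − 190.75)² / 190.75 = 2.9571
χ² = 0.4984 + 2.9417 + 2.9571 = 6.3972 ≈ 6.397
Degrees of freedom = 3 − 1 = 2; critical value at α = 0.1 is 4.605.
Since 6.397 > 4.605, we reject the null hypothesis — the data do not fit the 1:2:1 ratio.

6.397; not consistent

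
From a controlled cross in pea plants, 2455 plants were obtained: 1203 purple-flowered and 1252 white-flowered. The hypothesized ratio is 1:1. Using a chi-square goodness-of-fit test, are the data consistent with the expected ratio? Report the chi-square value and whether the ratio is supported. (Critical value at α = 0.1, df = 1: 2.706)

0.978; consistent

Under the 1:1 hypothesis (Σ ratio = 2, N = 2455):
  purple-flowered: 2455 × 1/2 = 1227.5
  white-flowered: 2455 × 1/2 = 1227.5
χ² = Σ (O − E)² / E
  purple-flowered: (1203 − 1227.5)² / 1227.5 = 0.4890
  white-flowered: (1252 − 1227.5)² / 1227.5 = 0.4890
χ² = 0.4890 + 0.4890 = 0.978
Degrees of freedom = 2 − 1 = 1; critical value at α = 0.1 is 2.706.
Since 0.978 < 2.706, we fail to reject the null hypothesis — the data are consistent with the 1:1 ratio.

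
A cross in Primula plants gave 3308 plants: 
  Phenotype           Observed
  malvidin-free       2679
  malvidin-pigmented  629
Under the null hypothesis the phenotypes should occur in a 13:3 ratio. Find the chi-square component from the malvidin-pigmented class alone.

0.123

Total ratio parts = 16. Expected numbers out of 3308:
  malvidin-free: 3308 × 13/16 = 2687.75
  malvidin-pigmented: 3308 × 3/16 = 620.25
Contribution of malvidin-pigmented: (629 − 620.25)² / 620.25 = 0.1234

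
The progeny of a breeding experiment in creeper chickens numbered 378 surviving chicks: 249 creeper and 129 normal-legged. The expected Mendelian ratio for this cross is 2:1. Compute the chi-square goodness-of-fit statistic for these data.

0.107

Total ratio parts = 3. Expected numbers out of 378:
  creeper: 378 × 2/3 = 252
  normal-legged: 378 × 1/3 = 126
χ² = Σ (O − E)² / E
  creeper: (249 − 252)² / 252 = 0.0357
  normal-legged: (129 − 126)² / 126 = 0.0714
χ² = 0.0357 + 0.0714 = 0.1071 ≈ 0.107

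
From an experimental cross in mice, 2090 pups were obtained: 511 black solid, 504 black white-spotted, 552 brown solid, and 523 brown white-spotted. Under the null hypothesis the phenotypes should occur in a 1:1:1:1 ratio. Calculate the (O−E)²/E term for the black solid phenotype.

The 1:1:1:1 ratio has 4 parts, so with N = 2090 the expected counts are:
  black solid: 2090 × 1/4 = 522.5
  black white-spotted: 2090 × 1/4 = 522.5
  brown solid: 2090 × 1/4 = 522.5
  brown white-spotted: 2090 × 1/4 = 522.5
Contribution of black solid: (511 − 522.5)² / 522.5 = 0.2531

0.253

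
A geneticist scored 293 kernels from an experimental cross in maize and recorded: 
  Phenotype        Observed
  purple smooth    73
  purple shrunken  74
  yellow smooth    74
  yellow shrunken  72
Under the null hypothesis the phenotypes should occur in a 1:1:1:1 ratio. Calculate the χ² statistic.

0.038

Under the 1:1:1:1 hypothesis (Σ ratio = 4, N = 293):
  purple smooth: 293 × 1/4 = 73.25
  purple shrunken: 293 × 1/4 = 73.25
  yellow smooth: 293 × 1/4 = 73.25
  yellow shrunken: 293 × 1/4 = 73.25
χ² = Σ (O − E)² / E
  purple smooth: (73 − 73.25)² / 73.25 = 0.0009
  purple shrunken: (74 − 73.25)² / 73.25 = 0.0077
  yellow smooth: (74 − 73.25)² / 73.25 = 0.0077
  yellow shrunken: (72 − 73.25)² / 73.25 = 0.0213
χ² = 0.0009 + 0.0077 + 0.0077 + 0.0213 = 0.0376 ≈ 0.038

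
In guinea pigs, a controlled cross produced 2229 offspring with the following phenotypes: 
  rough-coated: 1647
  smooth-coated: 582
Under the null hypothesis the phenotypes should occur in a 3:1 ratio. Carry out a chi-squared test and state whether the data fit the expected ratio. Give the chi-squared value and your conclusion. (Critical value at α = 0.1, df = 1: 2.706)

1.466; consistent

Expected counts for N = 2229 under a 3:1 ratio (total parts = 4):
  rough-coated: 2229 × 3/4 = 1671.75
  smooth-coated: 2229 × 1/4 = 557.25
χ² = Σ (O − E)² / E
  rough-coated: (1647 − 1671.75)² / 1671.75 = 0.3664
  smooth-coated: (582 − 557.25)² / 557.25 = 1.0993
χ² = 0.3664 + 1.0993 = 1.4657 ≈ 1.466
Degrees of freedom = 2 − 1 = 1; critical value at α = 0.1 is 2.706.
Since 1.466 < 2.706, we fail to reject the null hypothesis — the data are consistent with the 3:1 ratio.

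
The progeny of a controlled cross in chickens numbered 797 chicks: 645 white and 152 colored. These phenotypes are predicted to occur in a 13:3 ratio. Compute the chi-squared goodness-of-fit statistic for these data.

0.054

Total ratio parts = 16. Expected numbers out of 797:
  white: 797 × 13/16 = 647.5625
  colored: 797 × 3/16 = 149.4375
χ² = Σ (O − E)² / E
  white: (645 − 647.5625)² / 647.5625 = 0.0101
  colored: (152 − 149.4375)² / 149.4375 = 0.0439
χ² = 0.0101 + 0.0439 = 0.054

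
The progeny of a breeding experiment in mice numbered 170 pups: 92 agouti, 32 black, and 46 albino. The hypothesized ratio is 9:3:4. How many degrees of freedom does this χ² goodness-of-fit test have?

A goodness-of-fit test with 3 phenotype classes has df = 3 − 1 = 2.

2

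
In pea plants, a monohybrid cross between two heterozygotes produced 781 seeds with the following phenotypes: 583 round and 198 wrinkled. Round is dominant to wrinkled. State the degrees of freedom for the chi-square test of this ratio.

1

For a monohybrid cross between heterozygotes with complete dominance, the expected phenotypic ratio is 3:1.
A goodness-of-fit test with 2 phenotype classes has df = 2 − 1 = 1.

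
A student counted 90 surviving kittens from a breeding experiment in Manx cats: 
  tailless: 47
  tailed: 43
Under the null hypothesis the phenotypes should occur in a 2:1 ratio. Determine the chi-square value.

Under the 2:1 hypothesis (Σ ratio = 3, N = 90):
  tailless: 90 × 2/3 = 60
  tailed: 90 × 1/3 = 30
χ² = Σ (O − E)² / E
  tailless: (47 − 60)² / 60 = 2.8167
  tailed: (43 − 30)² / 30 = 5.6333
χ² = 2.8167 + 5.6333 = 8.450

8.450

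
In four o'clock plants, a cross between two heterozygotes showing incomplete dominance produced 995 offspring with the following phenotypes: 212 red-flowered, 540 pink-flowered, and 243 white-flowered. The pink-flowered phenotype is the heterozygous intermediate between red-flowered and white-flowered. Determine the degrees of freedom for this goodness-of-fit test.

2

With incomplete dominance, a heterozygote × heterozygote cross gives a 1:2:1 phenotypic ratio.
A goodness-of-fit test with 3 phenotype classes has df = 3 − 1 = 2.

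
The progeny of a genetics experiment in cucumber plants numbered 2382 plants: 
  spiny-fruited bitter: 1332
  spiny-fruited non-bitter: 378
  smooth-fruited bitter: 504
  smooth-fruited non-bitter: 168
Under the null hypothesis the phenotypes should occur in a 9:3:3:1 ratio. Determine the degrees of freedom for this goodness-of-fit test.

3

A goodness-of-fit test with 4 phenotype classes has df = 4 − 1 = 3.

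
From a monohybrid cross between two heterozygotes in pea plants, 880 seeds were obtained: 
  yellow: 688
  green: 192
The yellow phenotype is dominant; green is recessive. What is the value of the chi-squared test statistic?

4.752

For a monohybrid cross between heterozygotes with complete dominance, the expected phenotypic ratio is 3:1.
Expected counts for N = 880 under a 3:1 ratio (total parts = 4):
  yellow: 880 × 3/4 = 660
  green: 880 × 1/4 = 220
χ² = Σ (O − E)² / E
  yellow: (688 − 660)² / 660 = 1.1879
  green: (192 − 220)² / 220 = 3.5636
χ² = 1.1879 + 3.5636 = 4.7515 ≈ 4.752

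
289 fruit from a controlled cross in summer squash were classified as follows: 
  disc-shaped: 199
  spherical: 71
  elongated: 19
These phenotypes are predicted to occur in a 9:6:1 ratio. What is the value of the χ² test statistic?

21.105

Expected counts for N = 289 under a 9:6:1 ratio (total parts = 16):
  disc-shaped: 289 × 9/16 = 162.5625
  spherical: 289 × 6/16 = 108.375
  elongated: 289 × 1/16 = 18.0625
χ² = Σ (O − E)² / E
  disc-shaped: (199 − 162.5625)² / 162.5625 = 8.1673
  spherical: (71 − 108.375)² / 108.375 = 12.8894
  elongated: (19 − 18.0625)² / 18.0625 = 0.0487
χ² = 8.1673 + 12.8894 + 0.0487 = 21.1054 ≈ 21.105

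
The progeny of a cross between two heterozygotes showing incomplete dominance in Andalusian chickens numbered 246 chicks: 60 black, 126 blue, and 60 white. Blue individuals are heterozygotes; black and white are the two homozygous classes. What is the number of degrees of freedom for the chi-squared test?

With incomplete dominance, a heterozygote × heterozygote cross gives a 1:2:1 phenotypic ratio.
A goodness-of-fit test with 3 phenotype classes has df = 3 − 1 = 2.

2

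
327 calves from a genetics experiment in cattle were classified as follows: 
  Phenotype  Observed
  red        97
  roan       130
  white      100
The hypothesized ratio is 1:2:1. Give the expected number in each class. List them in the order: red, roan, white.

The 1:2:1 ratio has 4 parts, so with N = 327 the expected counts are:
  red: 327 × 1/4 = 81.75
  roan: 327 × 2/4 = 163.5
  white: 327 × 1/4 = 81.75

81.75, 163.5, 81.75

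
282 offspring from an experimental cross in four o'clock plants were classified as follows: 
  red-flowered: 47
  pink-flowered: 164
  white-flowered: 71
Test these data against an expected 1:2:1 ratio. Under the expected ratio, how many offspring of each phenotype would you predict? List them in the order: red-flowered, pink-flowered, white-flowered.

70.5, 141, 70.5

Expected counts for N = 282 under a 1:2:1 ratio (total parts = 4):
  red-flowered: 282 × 1/4 = 70.5
  pink-flowered: 282 × 2/4 = 141
  white-flowered: 282 × 1/4 = 70.5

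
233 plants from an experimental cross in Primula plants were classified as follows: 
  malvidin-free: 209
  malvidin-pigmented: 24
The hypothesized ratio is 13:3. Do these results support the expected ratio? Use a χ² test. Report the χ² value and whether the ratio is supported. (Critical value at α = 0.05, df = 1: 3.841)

10.919; not consistent

Total ratio parts = 16. Expected numbers out of 233:
  malvidin-free: 233 × 13/16 = 189.3125
  malvidin-pigmented: 233 × 3/16 = 43.6875
χ² = Σ (O − E)² / E
  malvidin-free: (209 − 189.3125)² / 189.3125 = 2.0474
  malvidin-pigmented: (24 − 43.6875)² / 43.6875 = 8.8720
χ² = 2.0474 + 8.8720 = 10.9194 ≈ 10.919
Degrees of freedom = 2 − 1 = 1; critical value at α = 0.05 is 3.841.
Since 10.919 > 3.841, we reject the null hypothesis — the data do not fit the 13:3 ratio.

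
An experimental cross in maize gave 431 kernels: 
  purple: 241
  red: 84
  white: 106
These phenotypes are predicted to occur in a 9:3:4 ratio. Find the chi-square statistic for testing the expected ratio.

0.163

Under the 9:3:4 hypothesis (Σ ratio = 16, N = 431):
  purple: 431 × 9/16 = 242.4375
  red: 431 × 3/16 = 80.8125
  white: 431 × 4/16 = 107.75
χ² = Σ (O − E)² / E
  purple: (241 − 242.4375)² / 242.4375 = 0.0085
  red: (84 − 80.8125)² / 80.8125 = 0.1257
  white: (106 − 107.75)² / 107.75 = 0.0284
χ² = 0.0085 + 0.1257 + 0.0284 = 0.1626 ≈ 0.163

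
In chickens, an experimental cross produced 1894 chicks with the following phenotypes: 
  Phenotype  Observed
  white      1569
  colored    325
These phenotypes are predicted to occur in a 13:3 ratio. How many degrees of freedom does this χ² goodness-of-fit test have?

1

A goodness-of-fit test with 2 phenotype classes has df = 2 − 1 = 1.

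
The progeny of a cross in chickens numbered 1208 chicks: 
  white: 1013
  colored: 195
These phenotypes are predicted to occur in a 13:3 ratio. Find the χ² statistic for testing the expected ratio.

5.392

Total ratio parts = 16. Expected numbers out of 1208:
  white: 1208 × 13/16 = 981.5
  colored: 1208 × 3/16 = 226.5
χ² = Σ (O − E)² / E
  white: (1013 − 981.5)² / 981.5 = 1.0110
  colored: (195 − 226.5)² / 226.5 = 4.3808
χ² = 1.0110 + 4.3808 = 5.3918 ≈ 5.392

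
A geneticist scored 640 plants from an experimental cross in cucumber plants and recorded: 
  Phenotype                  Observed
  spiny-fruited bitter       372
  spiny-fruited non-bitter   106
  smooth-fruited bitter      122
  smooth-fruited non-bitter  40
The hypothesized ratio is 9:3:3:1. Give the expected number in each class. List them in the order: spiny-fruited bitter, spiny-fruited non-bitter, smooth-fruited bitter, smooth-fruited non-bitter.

The 9:3:3:1 ratio has 16 parts, so with N = 640 the expected counts are:
  spiny-fruited bitter: 640 × 9/16 = 360
  spiny-fruited non-bitter: 640 × 3/16 = 120
  smooth-fruited bitter: 640 × 3/16 = 120
  smooth-fruited non-bitter: 640 × 1/16 = 40

360, 120, 120, 40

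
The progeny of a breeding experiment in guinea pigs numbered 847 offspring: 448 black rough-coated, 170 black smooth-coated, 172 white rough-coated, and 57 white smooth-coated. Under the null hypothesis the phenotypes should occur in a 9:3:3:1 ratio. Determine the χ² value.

3.892

Expected counts for N = 847 under a 9:3:3:1 ratio (total parts = 16):
  black rough-coated: 847 × 9/16 = 476.4375
  black smooth-coated: 847 × 3/16 = 158.8125
  white rough-coated: 847 × 3/16 = 158.8125
  white smooth-coated: 847 × 1/16 = 52.9375
χ² = Σ (O − E)² / E
  black rough-coated: (448 − 476.4375)² / 476.4375 = 1.6974
  black smooth-coated: (170 − 158.8125)² / 158.8125 = 0.7881
  white rough-coated: (172 − 158.8125)² / 158.8125 = 1.0951
  white smooth-coated: (57 − 52.9375)² / 52.9375 = 0.3118
χ² = 1.6974 + 0.7881 + 1.0951 + 0.3118 = 3.8924 ≈ 3.892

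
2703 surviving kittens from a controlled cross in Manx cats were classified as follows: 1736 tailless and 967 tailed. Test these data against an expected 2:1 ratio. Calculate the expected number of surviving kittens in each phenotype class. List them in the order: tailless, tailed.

1802, 901

Under the 2:1 hypothesis (Σ ratio = 3, N = 2703):
  tailless: 2703 × 2/3 = 1802
  tailed: 2703 × 1/3 = 901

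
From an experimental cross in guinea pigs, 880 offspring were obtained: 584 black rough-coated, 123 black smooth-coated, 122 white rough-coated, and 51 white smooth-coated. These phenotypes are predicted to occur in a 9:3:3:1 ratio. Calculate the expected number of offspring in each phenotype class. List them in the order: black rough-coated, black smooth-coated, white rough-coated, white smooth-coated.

495, 165, 165, 55

Under the 9:3:3:1 hypothesis (Σ ratio = 16, N = 880):
  black rough-coated: 880 × 9/16 = 495
  black smooth-coated: 880 × 3/16 = 165
  white rough-coated: 880 × 3/16 = 165
  white smooth-coated: 880 × 1/16 = 55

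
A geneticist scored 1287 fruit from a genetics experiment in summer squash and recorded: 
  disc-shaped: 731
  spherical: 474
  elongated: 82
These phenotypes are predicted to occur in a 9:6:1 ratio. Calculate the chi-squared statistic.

0.253

The 9:6:1 ratio has 16 parts, so with N = 1287 the expected counts are:
  disc-shaped: 1287 × 9/16 = 723.9375
  spherical: 1287 × 6/16 = 482.625
  elongated: 1287 × 1/16 = 80.4375
χ² = Σ (O − E)² / E
  disc-shaped: (731 − 723.9375)² / 723.9375 = 0.0689
  spherical: (474 − 482.625)² / 482.625 = 0.1541
  elongated: (82 − 80.4375)² / 80.4375 = 0.0304
χ² = 0.0689 + 0.1541 + 0.0304 = 0.2534 ≈ 0.253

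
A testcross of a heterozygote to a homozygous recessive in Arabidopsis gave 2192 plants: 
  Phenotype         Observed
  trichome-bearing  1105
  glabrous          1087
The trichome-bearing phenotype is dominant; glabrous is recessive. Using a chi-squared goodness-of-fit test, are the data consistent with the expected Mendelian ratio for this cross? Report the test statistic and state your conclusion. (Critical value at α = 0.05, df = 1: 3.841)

A testcross of a heterozygote (Aa × aa) gives a 1:1 phenotypic ratio.
Total ratio parts = 2. Expected numbers out of 2192:
  trichome-bearing: 2192 × 1/2 = 1096
  glabrous: 2192 × 1/2 = 1096
χ² = Σ (O − E)² / E
  trichome-bearing: (1105 − 1096)² / 1096 = 0.0739
  glabrous: (1087 − 1096)² / 1096 = 0.0739
χ² = 0.0739 + 0.0739 = 0.1478 ≈ 0.148
Degrees of freedom = 2 − 1 = 1; critical value at α = 0.05 is 3.841.
Since 0.148 < 3.841, we fail to reject the null hypothesis — the data are consistent with the 1:1 ratio.

0.148; consistent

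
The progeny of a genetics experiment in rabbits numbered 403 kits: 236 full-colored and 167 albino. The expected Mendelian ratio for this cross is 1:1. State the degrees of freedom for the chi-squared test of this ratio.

1

A goodness-of-fit test with 2 phenotype classes has df = 2 − 1 = 1.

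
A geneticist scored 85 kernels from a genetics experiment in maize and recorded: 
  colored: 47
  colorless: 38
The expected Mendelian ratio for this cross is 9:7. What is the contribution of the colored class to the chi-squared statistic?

The 9:7 ratio has 16 parts, so with N = 85 the expected counts are:
  colored: 85 × 9/16 = 47.8125
  colorless: 85 × 7/16 = 37.1875
Contribution of colored: (47 − 47.8125)² / 47.8125 = 0.0138

0.014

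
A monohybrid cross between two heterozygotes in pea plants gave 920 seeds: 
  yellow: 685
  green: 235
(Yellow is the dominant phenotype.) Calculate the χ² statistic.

For a monohybrid cross between heterozygotes with complete dominance, the expected phenotypic ratio is 3:1.
Expected counts for N = 920 under a 3:1 ratio (total parts = 4):
  yellow: 920 × 3/4 = 690
  green: 920 × 1/4 = 230
χ² = Σ (O − E)² / E
  yellow: (685 − 690)² / 690 = 0.0362
  green: (235 − 230)² / 230 = 0.1087
χ² = 0.0362 + 0.1087 = 0.1449 ≈ 0.145

0.145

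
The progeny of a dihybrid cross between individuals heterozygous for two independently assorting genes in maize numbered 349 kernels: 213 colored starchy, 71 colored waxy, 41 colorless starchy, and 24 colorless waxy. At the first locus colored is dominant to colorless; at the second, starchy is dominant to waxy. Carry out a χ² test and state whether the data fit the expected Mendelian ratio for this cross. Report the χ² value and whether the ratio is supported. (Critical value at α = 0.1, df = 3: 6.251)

A dihybrid F₂ with independent assortment and complete dominance at both loci gives a 9:3:3:1 phenotypic ratio.
Expected counts for N = 349 under a 9:3:3:1 ratio (total parts = 16):
  colored starchy: 349 × 9/16 = 196.3125
  colored waxy: 349 × 3/16 = 65.4375
  colorless starchy: 349 × 3/16 = 65.4375
  colorless waxy: 349 × 1/16 = 21.8125
χ² = Σ (O − E)² / E
  colored starchy: (213 − 196.3125)² / 196.3125 = 1.4185
  colored waxy: (71 − 65.4375)² / 65.4375 = 0.4728
  colorless starchy: (41 − 65.4375)² / 65.4375 = 9.1261
  colorless waxy: (24 − 21.8125)² / 21.8125 = 0.2194
χ² = 1.4185 + 0.4728 + 9.1261 + 0.2194 = 11.2368 ≈ 11.237
Degrees of freedom = 4 − 1 = 3; critical value at α = 0.1 is 6.251.
Since 11.237 > 6.251, we reject the null hypothesis — the data do not fit the 9:3:3:1 ratio.

11.237; not consistent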